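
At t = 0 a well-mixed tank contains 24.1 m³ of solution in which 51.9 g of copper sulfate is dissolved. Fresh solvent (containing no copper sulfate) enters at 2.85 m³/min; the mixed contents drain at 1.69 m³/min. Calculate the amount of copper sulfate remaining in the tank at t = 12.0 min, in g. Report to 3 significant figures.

26.7 g

Total volume: dV/dt = Q_in − Q_out = 1.1600 m³/min, so V(t) = 24.1 + 1.1600 t and V(12.0) = 38.020 m³.
No copper sulfate enters, so dm/dt = −Q_out · (m/V).
dm/m = −Q_out dt/(V₀ + 1.1600 t); integrating gives ln(m/m₀) = −(Q_out/(Q_in−Q_out)) ln(V/V₀).
m = m₀ (V₀/V)^(Q_out/(Q_in−Q_out)) = 51.9 × (24.1/38.020)^(1.4569) = 26.712 g.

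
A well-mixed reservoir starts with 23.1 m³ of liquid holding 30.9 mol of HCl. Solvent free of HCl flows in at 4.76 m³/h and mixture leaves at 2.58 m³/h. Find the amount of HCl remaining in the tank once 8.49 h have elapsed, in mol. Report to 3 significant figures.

15.4 mol

Let m(t) be the amount of HCl. Volume: V(t) = V₀ + (Q_in − Q_out) t = 23.1 + 2.1800 t; V(8.49) = 41.608 m³.
Species balance (pure solvent in): dm/dt = −Q_out · m/V(t).
dm/m = −Q_out dt/(V₀ + 2.1800 t); integrating gives ln(m/m₀) = −(Q_out/(Q_in−Q_out)) ln(V/V₀).
m = m₀ (V₀/V)^(Q_out/(Q_in−Q_out)) = 30.9 × (23.1/41.608)^(1.1835) = 15.399 mol.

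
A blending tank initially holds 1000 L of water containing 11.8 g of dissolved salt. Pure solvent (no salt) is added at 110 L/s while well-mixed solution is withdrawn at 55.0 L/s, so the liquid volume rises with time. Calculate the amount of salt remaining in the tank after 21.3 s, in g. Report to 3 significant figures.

Total volume: dV/dt = Q_in − Q_out = 55.000 L/s, so V(t) = 1000 + 55.000 t and V(21.3) = 2171.5 L.
Species balance (pure solvent in): dm/dt = −Q_out · m/V(t).
dm/m = −Q_out dt/(V₀ + 55.000 t); integrating gives ln(m/m₀) = −(Q_out/(Q_in−Q_out)) ln(V/V₀).
m = m₀ (V₀/V)^(Q_out/(Q_in−Q_out)) = 11.8 × (1000/2171.5)^(1.0000) = 5.4340 g.

5.43 g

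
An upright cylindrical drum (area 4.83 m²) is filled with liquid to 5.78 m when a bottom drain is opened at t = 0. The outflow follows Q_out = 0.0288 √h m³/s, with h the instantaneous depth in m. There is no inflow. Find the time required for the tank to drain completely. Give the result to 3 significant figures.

Volume balance on the tank: A dh/dt = −0.0288 √h.
Separate and integrate: 2(√h − √h₀) = −(0.0288/A) t.
Tank is empty when √h = 0: t_empty = 2A√h₀/0.0288.
t_empty = 2·4.83·√5.78/0.0288 = 9.6600·2.4042/0.0288 = 806.40 s.

806 s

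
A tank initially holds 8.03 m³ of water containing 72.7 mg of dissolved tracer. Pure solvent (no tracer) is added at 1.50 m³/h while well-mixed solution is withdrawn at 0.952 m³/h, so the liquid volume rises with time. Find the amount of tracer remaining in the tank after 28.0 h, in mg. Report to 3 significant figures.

Let m(t) be the amount of tracer. Volume: V(t) = V₀ + (Q_in − Q_out) t = 8.03 + 0.54800 t; V(28.0) = 23.374 m³.
Species balance (pure solvent in): dm/dt = −Q_out · m/V(t).
Separate: dm/m = −Q_out dt/V(t) ⇒ ln(m/m₀) = −(Q_out/(Q_in−Q_out)) ln(V/V₀).
m = m₀ (V₀/V)^(Q_out/(Q_in−Q_out)) = 72.7 × (8.03/23.374)^(1.7372) = 11.361 mg.

11.4 mg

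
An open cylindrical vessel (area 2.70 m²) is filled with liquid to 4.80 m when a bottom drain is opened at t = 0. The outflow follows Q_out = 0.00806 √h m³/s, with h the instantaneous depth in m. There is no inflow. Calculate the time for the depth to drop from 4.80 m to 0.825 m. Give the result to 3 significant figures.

With no inflow, A dh/dt = −0.00806 √h.
Separate and integrate: 2(√h − √h₀) = −(0.00806/A) t.
t = 2A(√h₀ − √h)/0.00806 = 2·2.70·(√4.80 − √0.825)/0.00806
  = 5.4000 × (2.1909 − 0.90830) / 0.00806 = 859.31 s.

859 s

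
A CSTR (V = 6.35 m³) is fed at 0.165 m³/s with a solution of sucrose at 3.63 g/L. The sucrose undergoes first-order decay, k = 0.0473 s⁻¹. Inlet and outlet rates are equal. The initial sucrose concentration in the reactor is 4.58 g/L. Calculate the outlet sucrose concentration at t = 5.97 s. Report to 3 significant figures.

V dC/dt = Q(C_in − C) − k V C.
This is linear with rate a = Q/V + k = 0.073284 s⁻¹.
C_ss = Q C_in/(Q + kV) = 1.2871 g/L; C(t) = C_ss + (C₀ − C_ss) e^(−a t).
C(5.97) = 1.2871 + (3.2929)·e^(−0.073284·5.97) = 1.2871 + (3.2929)·0.64564 = 3.4131 g/L.

3.41 g/L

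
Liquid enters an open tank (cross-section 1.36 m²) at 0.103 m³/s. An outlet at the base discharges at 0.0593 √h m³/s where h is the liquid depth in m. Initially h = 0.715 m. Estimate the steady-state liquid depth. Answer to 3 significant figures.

3.02 m

Level balance: A dh/dt = 0.103 − 0.0593 √h. Setting dh/dt = 0:
Q_in = 0.0593 √h_ss ⇒ √h_ss = 0.103/0.0593 = 1.7369.
h_ss = 1.7369² = 3.0169 m. (Since h₀ = 0.715 m < h_ss, the level will rise toward this value.)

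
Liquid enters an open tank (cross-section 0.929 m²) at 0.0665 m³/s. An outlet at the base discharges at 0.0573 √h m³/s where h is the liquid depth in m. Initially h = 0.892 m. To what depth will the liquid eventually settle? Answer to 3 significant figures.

Level balance: A dh/dt = 0.0665 − 0.0573 √h. Setting dh/dt = 0:
Q_in = 0.0573 √h_ss ⇒ √h_ss = 0.0665/0.0573 = 1.1606.
h_ss = 1.1606² = 1.3469 m. (Since h₀ = 0.892 m < h_ss, the level will rise toward this value.)

1.35 m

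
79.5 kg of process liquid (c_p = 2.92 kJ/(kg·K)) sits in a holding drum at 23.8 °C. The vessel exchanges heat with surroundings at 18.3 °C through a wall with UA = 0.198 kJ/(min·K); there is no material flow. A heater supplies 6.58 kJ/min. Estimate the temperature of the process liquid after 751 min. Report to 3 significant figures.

36.9 °C

Energy balance: M c_p dT/dt = −UA(T − T_amb) + Q̇.
dT/dt = (T_ss − T)/τ with T_ss = T_amb + Q̇/UA = 18.3 + 6.58/0.198 = 51.532 °C, τ = M c_p/UA = 79.5·2.92/0.198 = 1172.4 min.
This is linear first-order; T(t) = T_ss + (T₀ − T_ss) e^(−t/τ).
T(751) = 51.532 + (-27.732)·0.52700 = 36.917 °C.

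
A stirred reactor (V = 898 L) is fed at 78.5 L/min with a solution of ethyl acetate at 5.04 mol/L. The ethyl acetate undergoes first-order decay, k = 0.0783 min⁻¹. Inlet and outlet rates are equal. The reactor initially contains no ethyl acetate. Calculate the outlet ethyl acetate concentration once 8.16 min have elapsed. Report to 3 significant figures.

1.97 mol/L

Accumulation = in − out − consumed: V dC/dt = Q C_in − Q C − k V C.
This is linear with rate a = Q/V + k = 0.16572 min⁻¹.
C_ss = Q C_in/(Q + kV) = 2.6586 mol/L; C(t) = C_ss + (C₀ − C_ss) e^(−a t).
C(8.16) = 2.6586 + (-2.6586)·e^(−0.16572·8.16) = 2.6586 + (-2.6586)·0.25866 = 1.9710 mol/L.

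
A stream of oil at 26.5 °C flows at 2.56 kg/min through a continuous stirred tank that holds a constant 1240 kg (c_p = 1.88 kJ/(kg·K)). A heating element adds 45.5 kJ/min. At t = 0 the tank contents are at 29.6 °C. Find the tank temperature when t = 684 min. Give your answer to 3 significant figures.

Energy balance: M c_p dT/dt = ṁ c_p (T_in − T) + 45.5.
Rearrange: dT/dt = (T_ss − T)/τ with τ = M/ṁ = 484.38 min and T_ss = T_in + Q̇/(ṁ c_p) = 35.954 °C.
Integrating: T(t) = T_ss + (T₀ − T_ss) e^(−t/τ).
T(684) = 35.954 + (-6.3540)·e^(−684/484.38) = 35.954 + (-6.3540)·0.24362 = 34.406 °C.

34.4 °C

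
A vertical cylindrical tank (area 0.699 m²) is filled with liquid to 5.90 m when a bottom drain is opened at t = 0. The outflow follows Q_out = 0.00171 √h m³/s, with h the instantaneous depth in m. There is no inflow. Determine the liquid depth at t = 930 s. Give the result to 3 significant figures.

1.67 m

A dh/dt = −Q_out = −0.00171 √h.
∫ h^(−1/2) dh = −(0.00171/A) ∫ dt, giving 2√h = 2√h₀ − (0.00171/A) t.
√h = √5.90 − 0.00171·930/(2·0.699) = 2.4290 − 1.1376 = 1.2914.
h = 1.2914² = 1.6678 m.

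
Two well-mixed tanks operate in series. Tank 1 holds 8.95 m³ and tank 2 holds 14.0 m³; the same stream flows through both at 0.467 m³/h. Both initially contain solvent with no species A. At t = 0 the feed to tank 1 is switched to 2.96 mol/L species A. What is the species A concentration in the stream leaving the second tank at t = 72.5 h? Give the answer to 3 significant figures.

2.35 mol/L

Each tank obeys Vᵢ dCᵢ/dt = Q(Cᵢ₋₁ − Cᵢ), so τᵢ = Vᵢ/Q.
τ₁ = 8.95/0.467 = 19.165 h; τ₂ = 14.0/0.467 = 29.979 h.
Solving the cascade with C₁(0)=C₂(0)=0 gives C₂(t) = C_in[1 − (τ₁ e^(−t/τ₁) − τ₂ e^(−t/τ₂))/(τ₁ − τ₂)].
At t = 72.5: e^(−t/τ₁) = 0.022755, e^(−t/τ₂) = 0.089065.
C₂ = 2.96·[1 − (19.165·0.022755 − 29.979·0.089065)/(-10.814)] = 2.96·0.79342 = 2.3485 mol/L.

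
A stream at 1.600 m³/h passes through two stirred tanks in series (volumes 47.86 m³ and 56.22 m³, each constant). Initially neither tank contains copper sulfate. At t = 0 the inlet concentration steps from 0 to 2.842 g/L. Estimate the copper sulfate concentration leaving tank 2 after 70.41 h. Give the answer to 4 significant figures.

1.811 g/L

Each tank obeys Vᵢ dCᵢ/dt = Q(Cᵢ₋₁ − Cᵢ), so τᵢ = Vᵢ/Q.
τ₁ = 47.86/1.600 = 29.9125 h; τ₂ = 56.22/1.600 = 35.1375 h.
Tank 1: C₁ = C_in(1 − e^(−t/τ₁)). Tank 2 (τ₁ ≠ τ₂): C₂ = C_in[1 − (τ₁ e^(−t/τ₁) − τ₂ e^(−t/τ₂))/(τ₁ − τ₂)].
At t = 70.41: e^(−t/τ₁) = 0.0950012, e^(−t/τ₂) = 0.134816.
C₂ = 2.842·[1 − (29.9125·0.0950012 − 35.1375·0.134816)/(-5.22500)] = 2.842·0.637247 = 1.81106 g/L.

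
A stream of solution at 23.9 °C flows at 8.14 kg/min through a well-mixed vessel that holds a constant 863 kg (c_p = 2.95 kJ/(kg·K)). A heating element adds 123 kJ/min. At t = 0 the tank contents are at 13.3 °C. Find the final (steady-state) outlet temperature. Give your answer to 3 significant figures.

First-law balance (no shaft work): M c_p dT/dt = ṁ c_p (T_in − T) + 123.
At steady state dT/dt = 0 ⇒ T_ss = T_in + Q̇/(ṁ c_p) = 23.9 + 123/(8.14·2.95) = 29.022 °C.

29.0 °C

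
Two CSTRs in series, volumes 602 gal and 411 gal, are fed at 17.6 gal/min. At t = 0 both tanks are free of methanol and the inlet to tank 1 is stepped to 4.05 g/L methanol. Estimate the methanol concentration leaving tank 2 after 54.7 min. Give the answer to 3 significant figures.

Time constants: τᵢ = Vᵢ/Q for each well-mixed tank.
τ₁ = 602/17.6 = 34.205 min; τ₂ = 411/17.6 = 23.352 min.
Tank 1: C₁ = C_in(1 − e^(−t/τ₁)). Tank 2 (τ₁ ≠ τ₂): C₂ = C_in[1 − (τ₁ e^(−t/τ₁) − τ₂ e^(−t/τ₂))/(τ₁ − τ₂)].
At t = 54.7: e^(−t/τ₁) = 0.20206, e^(−t/τ₂) = 0.096098.
C₂ = 4.05·[1 − (34.205·0.20206 − 23.352·0.096098)/(10.852)] = 4.05·0.56994 = 2.3082 g/L.

2.31 g/L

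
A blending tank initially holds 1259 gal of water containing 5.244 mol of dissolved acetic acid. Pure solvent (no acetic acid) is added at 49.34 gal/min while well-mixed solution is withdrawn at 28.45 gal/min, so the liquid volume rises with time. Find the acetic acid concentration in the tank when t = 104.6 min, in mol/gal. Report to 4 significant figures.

Total volume: dV/dt = Q_in − Q_out = 20.8900 gal/min, so V(t) = 1259 + 20.8900 t and V(104.6) = 3444.09 gal.
Species balance (pure solvent in): dm/dt = −Q_out · m/V(t).
dm/m = −Q_out dt/(V₀ + 20.8900 t); integrating gives ln(m/m₀) = −(Q_out/(Q_in−Q_out)) ln(V/V₀).
m = m₀ (V₀/V)^(Q_out/(Q_in−Q_out)) = 5.244 × (1259/3444.09)^(1.36190) = 1.33183 mol.
C = m/V = 1.33183/3444.09 = 0.000386698 mol/gal.

0.0003867 mol/gal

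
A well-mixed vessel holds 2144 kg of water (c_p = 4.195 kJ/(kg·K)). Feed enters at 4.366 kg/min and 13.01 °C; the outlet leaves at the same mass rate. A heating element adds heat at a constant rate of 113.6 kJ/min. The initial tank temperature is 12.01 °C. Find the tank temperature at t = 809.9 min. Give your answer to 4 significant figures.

17.83 °C

First-law balance (no shaft work): M c_p dT/dt = ṁ c_p (T_in − T) + 113.6.
Rearrange: dT/dt = (T_ss − T)/τ with τ = M/ṁ = 491.067 min and T_ss = T_in + Q̇/(ṁ c_p) = 19.2124 °C.
This is linear first-order; T(t) = T_ss + (T₀ − T_ss) e^(−t/τ).
T(809.9) = 19.2124 + (-7.20244)·e^(−809.9/491.067) = 19.2124 + (-7.20244)·0.192191 = 17.8282 °C.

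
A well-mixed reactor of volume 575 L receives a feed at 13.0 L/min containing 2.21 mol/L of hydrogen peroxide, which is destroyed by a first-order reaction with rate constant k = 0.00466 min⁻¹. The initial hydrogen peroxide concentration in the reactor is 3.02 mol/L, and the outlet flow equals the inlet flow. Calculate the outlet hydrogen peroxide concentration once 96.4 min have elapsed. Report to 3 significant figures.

1.92 mol/L

Species balance: V dC/dt = Q C_in − Q C − k V C.
dC/dt = (Q/V) C_in − (Q/V + k) C; effective rate a = Q/V + k = 0.022609 + 0.00466 = 0.027269 min⁻¹.
C_ss = Q C_in/(Q + kV) = 1.8323 mol/L; C(t) = C_ss + (C₀ − C_ss) e^(−a t).
C(96.4) = 1.8323 + (1.1877)·e^(−0.027269·96.4) = 1.8323 + (1.1877)·0.072172 = 1.9180 mol/L.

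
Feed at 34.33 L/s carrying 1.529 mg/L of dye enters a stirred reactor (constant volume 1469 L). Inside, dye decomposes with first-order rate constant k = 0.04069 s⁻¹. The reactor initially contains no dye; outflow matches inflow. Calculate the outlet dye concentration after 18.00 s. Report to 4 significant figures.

Species balance: V dC/dt = Q C_in − Q C − k V C.
This is linear with rate a = Q/V + k = 0.0640596 s⁻¹.
C_ss = Q C_in/(Q + kV) = 0.557795 mg/L; C(t) = C_ss + (C₀ − C_ss) e^(−a t).
C(18.00) = 0.557795 + (-0.557795)·e^(−0.0640596·18.00) = 0.557795 + (-0.557795)·0.315665 = 0.381719 mg/L.

0.3817 mg/L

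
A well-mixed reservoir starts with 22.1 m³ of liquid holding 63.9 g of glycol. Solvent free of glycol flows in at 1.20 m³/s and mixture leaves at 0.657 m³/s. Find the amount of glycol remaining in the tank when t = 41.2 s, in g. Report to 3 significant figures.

Total volume: dV/dt = Q_in − Q_out = 0.54300 m³/s, so V(t) = 22.1 + 0.54300 t and V(41.2) = 44.472 m³.
Species balance (pure solvent in): dm/dt = −Q_out · m/V(t).
Separate: dm/m = −Q_out dt/V(t) ⇒ ln(m/m₀) = −(Q_out/(Q_in−Q_out)) ln(V/V₀).
m = m₀ (V₀/V)^(Q_out/(Q_in−Q_out)) = 63.9 × (22.1/44.472)^(1.2099) = 27.419 g.

27.4 g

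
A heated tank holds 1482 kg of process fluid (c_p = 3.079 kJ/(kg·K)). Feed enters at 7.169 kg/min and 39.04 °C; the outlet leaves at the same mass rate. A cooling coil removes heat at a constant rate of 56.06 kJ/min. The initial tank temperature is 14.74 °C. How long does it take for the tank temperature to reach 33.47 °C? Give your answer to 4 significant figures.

Heat balance on the well-mixed liquid: M c_p dT/dt = ṁ c_p (T_in − T) − 56.06.
τ = M/ṁ = 206.723 min; T_ss = T_in − Q̇/(ṁ c_p) = 36.5003 °C.
T(t) = T_ss + (T₀ − T_ss) e^(−t/τ). Set T = 33.47:
e^(−t/τ) = (33.47 − 36.5003)/(14.74 − 36.5003) = 0.139258
t = −206.723 · ln(0.139258) = 407.541 min.

407.5 min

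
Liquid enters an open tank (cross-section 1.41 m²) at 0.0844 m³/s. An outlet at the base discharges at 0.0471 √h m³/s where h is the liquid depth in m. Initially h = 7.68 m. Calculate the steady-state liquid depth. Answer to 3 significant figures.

Mass balance (ρ constant): A dh/dt = Q_in − 0.0471 √h. At steady state dh/dt = 0:
Q_in = 0.0471 √h_ss ⇒ √h_ss = 0.0844/0.0471 = 1.7919.
h_ss = 1.7919² = 3.2110 m. (Since h₀ = 7.68 m > h_ss, the level will fall toward this value.)

3.21 m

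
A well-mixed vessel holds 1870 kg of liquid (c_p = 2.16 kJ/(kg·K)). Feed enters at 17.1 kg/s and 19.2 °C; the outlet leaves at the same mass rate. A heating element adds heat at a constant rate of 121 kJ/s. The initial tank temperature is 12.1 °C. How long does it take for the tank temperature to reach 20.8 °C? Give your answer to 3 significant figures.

199 s

Energy balance: M c_p dT/dt = ṁ c_p (T_in − T) + 121.
τ = M/ṁ = 109.36 s; T_ss = T_in + Q̇/(ṁ c_p) = 22.476 °C.
T(t) = T_ss + (T₀ − T_ss) e^(−t/τ). Set T = 20.8:
e^(−t/τ) = (20.8 − 22.476)/(12.1 − 22.476) = 0.16152
t = −109.36 · ln(0.16152) = 199.37 s.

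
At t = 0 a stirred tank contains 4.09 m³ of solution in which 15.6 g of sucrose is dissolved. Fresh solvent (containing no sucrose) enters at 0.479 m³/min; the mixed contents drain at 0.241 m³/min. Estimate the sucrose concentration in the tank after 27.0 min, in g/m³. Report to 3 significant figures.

0.570 g/m³

Total volume: dV/dt = Q_in − Q_out = 0.23800 m³/min, so V(t) = 4.09 + 0.23800 t and V(27.0) = 10.516 m³.
Species balance (pure solvent in): dm/dt = −Q_out · m/V(t).
Separate: dm/m = −Q_out dt/V(t) ⇒ ln(m/m₀) = −(Q_out/(Q_in−Q_out)) ln(V/V₀).
m = m₀ (V₀/V)^(Q_out/(Q_in−Q_out)) = 15.6 × (4.09/10.516)^(1.0126) = 5.9955 g.
C = m/V = 5.9955/10.516 = 0.57013 g/m³.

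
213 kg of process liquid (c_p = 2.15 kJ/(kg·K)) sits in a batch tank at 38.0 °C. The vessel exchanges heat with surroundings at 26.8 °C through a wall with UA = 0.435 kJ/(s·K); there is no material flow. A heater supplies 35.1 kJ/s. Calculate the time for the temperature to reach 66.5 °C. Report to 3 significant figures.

556 s

M c_p dT/dt = −UA(T − T_amb) + Q̇.
τ = M c_p/UA = 1052.8 s; T_ss = T_amb + Q̇/UA = 26.8 + 35.1/0.435 = 107.49 °C.
T(t) = T_ss + (T₀ − T_ss)e^(−t/τ); set T = 66.5:
t = −τ ln[(T − T_ss)/(T₀ − T_ss)] = −1052.8 · ln(0.58987) = 555.71 s.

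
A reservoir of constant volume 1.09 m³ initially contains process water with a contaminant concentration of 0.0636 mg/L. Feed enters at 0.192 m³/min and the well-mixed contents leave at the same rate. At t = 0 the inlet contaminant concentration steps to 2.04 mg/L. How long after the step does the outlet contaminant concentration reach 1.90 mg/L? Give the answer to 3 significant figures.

15.0 min

Mass balance on the solute (V constant): V dC/dt = Q(C_in − C), so τ = V/Q = 5.6771 min.
C(t) = C_in + (C₀ − C_in) e^(−t/τ). Set C = 1.90 and solve for t:
e^(−t/τ) = (C − C_in)/(C₀ − C_in) = (1.90 − 2.04)/(0.0636 − 2.04) = 0.070836
t = −τ ln(…) = 5.6771 × 2.6474 = 15.029 min.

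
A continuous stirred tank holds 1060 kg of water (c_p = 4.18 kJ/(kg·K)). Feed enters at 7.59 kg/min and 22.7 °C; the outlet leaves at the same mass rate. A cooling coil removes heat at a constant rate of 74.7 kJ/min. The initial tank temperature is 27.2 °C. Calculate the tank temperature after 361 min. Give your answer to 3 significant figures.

20.9 °C

First-law balance (no shaft work): M c_p dT/dt = ṁ c_p (T_in − T) − 74.7.
Rearrange: dT/dt = (T_ss − T)/τ with τ = M/ṁ = 139.66 min and T_ss = T_in − Q̇/(ṁ c_p) = 20.345 °C.
T approaches T_ss exponentially: T(t) = T_ss + (T₀ − T_ss) e^(−t/τ).
T(361) = 20.345 + (6.8545)·e^(−361/139.66) = 20.345 + (6.8545)·0.075404 = 20.862 °C.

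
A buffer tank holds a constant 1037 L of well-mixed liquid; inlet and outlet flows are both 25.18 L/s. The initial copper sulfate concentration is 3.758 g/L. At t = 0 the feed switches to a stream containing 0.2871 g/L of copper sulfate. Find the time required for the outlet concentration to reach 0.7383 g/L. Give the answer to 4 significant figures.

84.02 s

Species balance on the tank: V dC/dt = Q(C_in − C), so τ = V/Q = 41.1835 s.
C(t) = C_in + (C₀ − C_in) e^(−t/τ). Set C = 0.7383 and solve for t:
e^(−t/τ) = (C − C_in)/(C₀ − C_in) = (0.7383 − 0.2871)/(3.758 − 0.2871) = 0.129995
t = −τ ln(…) = 41.1835 × 2.04026 = 84.0249 s.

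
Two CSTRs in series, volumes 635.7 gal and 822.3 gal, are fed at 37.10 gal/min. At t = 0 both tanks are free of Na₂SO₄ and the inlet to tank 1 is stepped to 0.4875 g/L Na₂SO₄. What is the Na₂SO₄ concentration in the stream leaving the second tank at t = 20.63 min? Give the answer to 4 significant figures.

Each tank obeys Vᵢ dCᵢ/dt = Q(Cᵢ₋₁ − Cᵢ), so τᵢ = Vᵢ/Q.
τ₁ = 635.7/37.10 = 17.1348 min; τ₂ = 822.3/37.10 = 22.1644 min.
Tank 1: C₁ = C_in(1 − e^(−t/τ₁)). Tank 2 (τ₁ ≠ τ₂): C₂ = C_in[1 − (τ₁ e^(−t/τ₁) − τ₂ e^(−t/τ₂))/(τ₁ − τ₂)].
At t = 20.63: e^(−t/τ₁) = 0.299996, e^(−t/τ₂) = 0.394250.
C₂ = 0.4875·[1 − (17.1348·0.299996 − 22.1644·0.394250)/(-5.02965)] = 0.4875·0.284653 = 0.138768 g/L.

0.1388 g/L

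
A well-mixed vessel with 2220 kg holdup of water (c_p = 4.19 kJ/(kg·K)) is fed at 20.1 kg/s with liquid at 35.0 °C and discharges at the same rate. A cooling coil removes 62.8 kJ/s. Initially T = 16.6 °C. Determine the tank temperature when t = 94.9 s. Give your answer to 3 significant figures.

M c_p dT/dt = ṁ c_p (T_in − T) − Q̇.
τ = M/ṁ = 110.45 s; T_ss = T_in − Q̇/(ṁ c_p) = 35.0 − 62.8/(20.1·4.19) = 34.254 °C.
T approaches T_ss exponentially: T(t) = T_ss + (T₀ − T_ss) e^(−t/τ).
T(94.9) = 34.254 + (-17.654)·e^(−94.9/110.45) = 34.254 + (-17.654)·0.42349 = 26.778 °C.

26.8 °C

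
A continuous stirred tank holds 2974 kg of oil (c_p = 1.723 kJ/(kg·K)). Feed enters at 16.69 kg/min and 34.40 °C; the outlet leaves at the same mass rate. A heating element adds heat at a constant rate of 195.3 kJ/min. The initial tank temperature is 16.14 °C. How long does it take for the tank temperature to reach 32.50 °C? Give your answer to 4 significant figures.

M c_p dT/dt = ṁ c_p (T_in − T) + Q̇.
τ = M/ṁ = 178.191 min; T_ss = T_in + Q̇/(ṁ c_p) = 41.1914 °C.
T(t) = T_ss + (T₀ − T_ss) e^(−t/τ). Set T = 32.50:
e^(−t/τ) = (32.50 − 41.1914)/(16.14 − 41.1914) = 0.346943
t = −178.191 · ln(0.346943) = 188.631 min.

188.6 min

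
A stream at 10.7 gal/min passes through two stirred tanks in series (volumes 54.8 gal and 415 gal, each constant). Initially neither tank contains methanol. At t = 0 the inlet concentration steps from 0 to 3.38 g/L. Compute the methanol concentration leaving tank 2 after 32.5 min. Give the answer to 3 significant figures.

1.70 g/L

Each tank obeys Vᵢ dCᵢ/dt = Q(Cᵢ₋₁ − Cᵢ), so τᵢ = Vᵢ/Q.
τ₁ = 54.8/10.7 = 5.1215 min; τ₂ = 415/10.7 = 38.785 min.
Tank 1: C₁ = C_in(1 − e^(−t/τ₁)). Tank 2 (τ₁ ≠ τ₂): C₂ = C_in[1 − (τ₁ e^(−t/τ₁) − τ₂ e^(−t/τ₂))/(τ₁ − τ₂)].
At t = 32.5: e^(−t/τ₁) = 0.0017541, e^(−t/τ₂) = 0.43260.
C₂ = 3.38·[1 − (5.1215·0.0017541 − 38.785·0.43260)/(-33.664)] = 3.38·0.50186 = 1.6963 g/L.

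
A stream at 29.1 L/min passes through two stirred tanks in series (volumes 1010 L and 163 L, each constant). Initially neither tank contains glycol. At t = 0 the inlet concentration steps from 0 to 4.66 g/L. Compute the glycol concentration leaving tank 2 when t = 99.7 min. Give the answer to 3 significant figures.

4.35 g/L

Species balance on tank i: dCᵢ/dt = (Cᵢ₋₁ − Cᵢ)/τᵢ with τᵢ = Vᵢ/Q.
τ₁ = 1010/29.1 = 34.708 min; τ₂ = 163/29.1 = 5.6014 min.
Solving the cascade with C₁(0)=C₂(0)=0 gives C₂(t) = C_in[1 − (τ₁ e^(−t/τ₁) − τ₂ e^(−t/τ₂))/(τ₁ − τ₂)].
At t = 99.7: e^(−t/τ₁) = 0.056555, e^(−t/τ₂) = 1.8617e-08.
C₂ = 4.66·[1 − (34.708·0.056555 − 5.6014·1.8617e-08)/(29.107)] = 4.66·0.93256 = 4.3457 g/L.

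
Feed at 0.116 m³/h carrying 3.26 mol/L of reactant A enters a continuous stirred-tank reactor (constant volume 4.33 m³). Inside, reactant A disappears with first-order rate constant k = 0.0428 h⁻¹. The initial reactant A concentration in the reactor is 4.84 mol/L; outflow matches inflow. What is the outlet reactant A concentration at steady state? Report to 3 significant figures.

1.25 mol/L

Species balance: V dC/dt = Q C_in − Q C − k V C.
At steady state: 0 = Q C_in − (Q + kV) C_ss, so C_ss = Q C_in/(Q + kV).
C_ss = 0.116·3.26/(0.116 + 0.0428·4.33) = 0.37816/0.30132 = 1.2550 mol/L.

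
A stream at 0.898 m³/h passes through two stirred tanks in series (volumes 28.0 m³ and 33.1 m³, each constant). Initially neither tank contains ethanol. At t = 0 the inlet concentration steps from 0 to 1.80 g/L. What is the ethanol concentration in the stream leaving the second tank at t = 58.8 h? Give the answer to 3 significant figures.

Time constants: τᵢ = Vᵢ/Q for each well-mixed tank.
τ₁ = 28.0/0.898 = 31.180 h; τ₂ = 33.1/0.898 = 36.860 h.
Tank 1: C₁ = C_in(1 − e^(−t/τ₁)). Tank 2 (τ₁ ≠ τ₂): C₂ = C_in[1 − (τ₁ e^(−t/τ₁) − τ₂ e^(−t/τ₂))/(τ₁ − τ₂)].
At t = 58.8: e^(−t/τ₁) = 0.15171, e^(−t/τ₂) = 0.20286.
C₂ = 1.80·[1 − (31.180·0.15171 − 36.860·0.20286)/(-5.6793)] = 1.80·0.51630 = 0.92935 g/L.

0.929 g/L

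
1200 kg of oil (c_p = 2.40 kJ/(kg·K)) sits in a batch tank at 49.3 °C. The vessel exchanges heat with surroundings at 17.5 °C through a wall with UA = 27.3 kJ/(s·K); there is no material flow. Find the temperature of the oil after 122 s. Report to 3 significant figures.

27.5 °C

Lumped-capacitance energy balance: M c_p dT/dt = UA(T_amb − T).
dT/dt = (T_ss − T)/τ with T_ss = T_amb = 17.500 °C, τ = M c_p/UA = 1200·2.40/27.3 = 105.49 s.
This is linear first-order; T(t) = T_ss + (T₀ − T_ss) e^(−t/τ).
T(122) = 17.500 + (31.800)·0.31460 = 27.504 °C.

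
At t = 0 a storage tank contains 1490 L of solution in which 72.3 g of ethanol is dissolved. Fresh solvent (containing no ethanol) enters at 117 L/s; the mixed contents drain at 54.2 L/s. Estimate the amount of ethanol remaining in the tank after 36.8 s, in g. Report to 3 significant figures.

Let m(t) be the amount of ethanol. Volume: V(t) = V₀ + (Q_in − Q_out) t = 1490 + 62.800 t; V(36.8) = 3801.0 L.
No ethanol enters, so dm/dt = −Q_out · (m/V).
Separate: dm/m = −Q_out dt/V(t) ⇒ ln(m/m₀) = −(Q_out/(Q_in−Q_out)) ln(V/V₀).
m = m₀ (V₀/V)^(Q_out/(Q_in−Q_out)) = 72.3 × (1490/3801.0)^(0.86306) = 32.220 g.

32.2 g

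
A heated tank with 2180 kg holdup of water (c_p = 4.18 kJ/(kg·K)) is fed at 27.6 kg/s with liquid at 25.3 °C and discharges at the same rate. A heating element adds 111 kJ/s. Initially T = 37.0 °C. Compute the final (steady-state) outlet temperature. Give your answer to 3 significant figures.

26.3 °C

Heat balance on the well-mixed liquid: M c_p dT/dt = ṁ c_p (T_in − T) + 111.
At steady state dT/dt = 0 ⇒ T_ss = T_in + Q̇/(ṁ c_p) = 25.3 + 111/(27.6·4.18) = 26.262 °C.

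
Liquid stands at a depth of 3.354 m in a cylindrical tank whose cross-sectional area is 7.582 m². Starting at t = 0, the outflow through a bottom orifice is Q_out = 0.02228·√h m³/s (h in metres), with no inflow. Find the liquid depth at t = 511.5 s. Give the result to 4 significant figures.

With no inflow, A dh/dt = −0.02228 √h.
∫ h^(−1/2) dh = −(0.02228/A) ∫ dt, giving 2√h = 2√h₀ − (0.02228/A) t.
√h = √3.354 − 0.02228·511.5/(2·7.582) = 1.83139 − 0.751531 = 1.07986.
h = 1.07986² = 1.16610 m.

1.166 m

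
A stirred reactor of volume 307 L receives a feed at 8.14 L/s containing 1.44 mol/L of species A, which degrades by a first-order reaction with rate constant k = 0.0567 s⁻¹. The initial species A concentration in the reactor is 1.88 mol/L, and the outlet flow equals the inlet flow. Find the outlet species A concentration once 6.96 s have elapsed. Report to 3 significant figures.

1.26 mol/L

V dC/dt = Q(C_in − C) − k V C.
dC/dt = (Q/V) C_in − (Q/V + k) C; effective rate a = Q/V + k = 0.026515 + 0.0567 = 0.083215 s⁻¹.
C_ss = Q C_in/(Q + kV) = 0.45883 mol/L; C(t) = C_ss + (C₀ − C_ss) e^(−a t).
C(6.96) = 0.45883 + (1.4212)·e^(−0.083215·6.96) = 0.45883 + (1.4212)·0.56036 = 1.2552 mol/L.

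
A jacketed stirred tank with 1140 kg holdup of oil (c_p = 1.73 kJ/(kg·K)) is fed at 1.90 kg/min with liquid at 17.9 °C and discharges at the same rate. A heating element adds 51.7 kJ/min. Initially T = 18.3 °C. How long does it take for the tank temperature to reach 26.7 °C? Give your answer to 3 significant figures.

476 min

M c_p dT/dt = ṁ c_p (T_in − T) + Q̇.
τ = M/ṁ = 600.00 min; T_ss = T_in + Q̇/(ṁ c_p) = 33.629 °C.
T(t) = T_ss + (T₀ − T_ss) e^(−t/τ). Set T = 26.7:
e^(−t/τ) = (26.7 − 33.629)/(18.3 − 33.629) = 0.45201
t = −600.00 · ln(0.45201) = 476.44 min.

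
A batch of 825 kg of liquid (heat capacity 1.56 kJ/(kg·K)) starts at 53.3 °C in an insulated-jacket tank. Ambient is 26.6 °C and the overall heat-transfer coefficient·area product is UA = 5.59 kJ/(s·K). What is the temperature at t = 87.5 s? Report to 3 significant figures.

Lumped-capacitance energy balance: M c_p dT/dt = UA(T_amb − T).
dT/dt = (T_ss − T)/τ with T_ss = T_amb = 26.600 °C, τ = M c_p/UA = 825·1.56/5.59 = 230.23 s.
Solution: T(t) = T_ss + (T₀ − T_ss) e^(−t/τ).
T(87.5) = 26.600 + (26.700)·0.68383 = 44.858 °C.

44.9 °C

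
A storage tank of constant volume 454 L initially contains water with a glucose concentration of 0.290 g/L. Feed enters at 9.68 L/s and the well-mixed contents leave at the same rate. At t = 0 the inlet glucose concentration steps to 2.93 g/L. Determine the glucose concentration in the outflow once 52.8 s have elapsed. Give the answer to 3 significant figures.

Mass balance on the solute (V constant): V dC/dt = Q(C_in − C).
Time constant τ = V/Q = 454/9.68 = 46.901 s.
C approaches C_in exponentially: C(t) = C_in + (C₀ − C_in) e^(−t/τ).
C(52.8) = 2.93 + (0.290 − 2.93)·e^(−52.8/46.901) = 2.93 + (-2.6400)·0.32440 = 2.0736 g/L.

2.07 g/L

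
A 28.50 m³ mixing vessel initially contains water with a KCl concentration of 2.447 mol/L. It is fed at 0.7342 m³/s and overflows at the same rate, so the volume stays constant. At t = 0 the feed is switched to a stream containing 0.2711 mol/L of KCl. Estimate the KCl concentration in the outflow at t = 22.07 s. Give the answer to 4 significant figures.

Species balance on the tank: V dC/dt = Q(C_in − C).
Time constant τ = V/Q = 28.50/0.7342 = 38.8178 s.
C approaches C_in exponentially: C(t) = C_in + (C₀ − C_in) e^(−t/τ).
C(22.07) = 0.2711 + (2.447 − 0.2711)·e^(−22.07/38.8178) = 0.2711 + (2.17590)·0.566344 = 1.50341 mol/L.

1.503 mol/L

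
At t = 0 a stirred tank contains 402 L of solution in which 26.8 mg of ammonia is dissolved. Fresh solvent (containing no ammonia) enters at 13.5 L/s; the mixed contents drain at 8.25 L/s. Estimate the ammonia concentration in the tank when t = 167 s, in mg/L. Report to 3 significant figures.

Let m(t) be the amount of ammonia. Volume: V(t) = V₀ + (Q_in − Q_out) t = 402 + 5.2500 t; V(167) = 1278.8 L.
No ammonia enters, so dm/dt = −Q_out · (m/V).
dm/m = −Q_out dt/(V₀ + 5.2500 t); integrating gives ln(m/m₀) = −(Q_out/(Q_in−Q_out)) ln(V/V₀).
m = m₀ (V₀/V)^(Q_out/(Q_in−Q_out)) = 26.8 × (402/1278.8)^(1.5714) = 4.3491 mg.
C = m/V = 4.3491/1278.8 = 0.0034010 mg/L.

0.00340 mg/L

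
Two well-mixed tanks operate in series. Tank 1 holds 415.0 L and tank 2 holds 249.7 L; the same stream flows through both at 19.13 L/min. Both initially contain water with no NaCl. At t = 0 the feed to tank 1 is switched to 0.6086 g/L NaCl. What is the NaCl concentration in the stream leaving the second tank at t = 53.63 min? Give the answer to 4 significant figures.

Time constants: τᵢ = Vᵢ/Q for each well-mixed tank.
τ₁ = 415.0/19.13 = 21.6937 min; τ₂ = 249.7/19.13 = 13.0528 min.
Solving the cascade with C₁(0)=C₂(0)=0 gives C₂(t) = C_in[1 − (τ₁ e^(−t/τ₁) − τ₂ e^(−t/τ₂))/(τ₁ − τ₂)].
At t = 53.63: e^(−t/τ₁) = 0.0844033, e^(−t/τ₂) = 0.0164292.
C₂ = 0.6086·[1 − (21.6937·0.0844033 − 13.0528·0.0164292)/(8.64088)] = 0.6086·0.812916 = 0.494741 g/L.

0.4947 g/L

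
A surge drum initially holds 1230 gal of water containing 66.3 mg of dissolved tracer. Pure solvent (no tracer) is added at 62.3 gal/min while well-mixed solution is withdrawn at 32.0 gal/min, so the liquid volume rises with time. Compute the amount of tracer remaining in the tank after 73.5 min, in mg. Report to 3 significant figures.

Let m(t) be the amount of tracer. Volume: V(t) = V₀ + (Q_in − Q_out) t = 1230 + 30.300 t; V(73.5) = 3457.0 gal.
No tracer enters, so dm/dt = −Q_out · (m/V).
dm/m = −Q_out dt/(V₀ + 30.300 t); integrating gives ln(m/m₀) = −(Q_out/(Q_in−Q_out)) ln(V/V₀).
m = m₀ (V₀/V)^(Q_out/(Q_in−Q_out)) = 66.3 × (1230/3457.0)^(1.0561) = 22.260 mg.

22.3 mg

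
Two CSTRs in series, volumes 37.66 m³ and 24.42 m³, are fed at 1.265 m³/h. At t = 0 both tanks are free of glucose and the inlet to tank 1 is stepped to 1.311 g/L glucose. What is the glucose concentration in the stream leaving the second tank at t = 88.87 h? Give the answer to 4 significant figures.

1.147 g/L

Species balance on tank i: dCᵢ/dt = (Cᵢ₋₁ − Cᵢ)/τᵢ with τᵢ = Vᵢ/Q.
τ₁ = 37.66/1.265 = 29.7708 h; τ₂ = 24.42/1.265 = 19.3043 h.
Tank 1: C₁ = C_in(1 − e^(−t/τ₁)). Tank 2 (τ₁ ≠ τ₂): C₂ = C_in[1 − (τ₁ e^(−t/τ₁) − τ₂ e^(−t/τ₂))/(τ₁ − τ₂)].
At t = 88.87: e^(−t/τ₁) = 0.0505322, e^(−t/τ₂) = 0.0100155.
C₂ = 1.311·[1 − (29.7708·0.0505322 − 19.3043·0.0100155)/(10.4664)] = 1.311·0.874738 = 1.14678 g/L.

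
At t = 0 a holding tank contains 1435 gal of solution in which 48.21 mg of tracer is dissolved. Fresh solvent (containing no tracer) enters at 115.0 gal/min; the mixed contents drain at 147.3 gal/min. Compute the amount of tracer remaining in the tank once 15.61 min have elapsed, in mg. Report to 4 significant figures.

Let m(t) be the amount of tracer. Volume: V(t) = V₀ + (Q_in − Q_out) t = 1435 − 32.3000 t; V(15.61) = 930.797 gal.
Solute balance: dm/dt = 0 − Q_out C = −Q_out m/V(t).
Separate: dm/m = −Q_out dt/V(t) ⇒ ln(m/m₀) = −(Q_out/(Q_in−Q_out)) ln(V/V₀).
m = m₀ (V₀/V)^(Q_out/(Q_in−Q_out)) = 48.21 × (1435/930.797)^(-4.56037) = 6.69578 mg.

6.696 mg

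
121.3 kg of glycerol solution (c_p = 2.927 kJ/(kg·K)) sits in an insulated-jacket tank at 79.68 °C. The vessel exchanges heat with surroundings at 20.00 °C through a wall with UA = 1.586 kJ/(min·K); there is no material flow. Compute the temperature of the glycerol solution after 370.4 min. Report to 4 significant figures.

M c_p dT/dt = −UA(T − T_amb).
dT/dt = (T_ss − T)/τ with T_ss = T_amb = 20.0000 °C, τ = M c_p/UA = 121.3·2.927/1.586 = 223.862 min.
This is linear first-order; T(t) = T_ss + (T₀ − T_ss) e^(−t/τ).
T(370.4) = 20.0000 + (59.6800)·0.191170 = 31.4090 °C.

31.41 °C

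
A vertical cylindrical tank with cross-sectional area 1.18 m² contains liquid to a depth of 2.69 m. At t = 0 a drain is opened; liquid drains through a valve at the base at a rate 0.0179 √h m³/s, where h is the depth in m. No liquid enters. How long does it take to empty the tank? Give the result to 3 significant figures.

With no inflow, A dh/dt = −0.0179 √h.
This is separable: 2 d(√h)/dt = −0.0179/A, so √h = √h₀ − (0.0179/(2A)) t.
Tank is empty when √h = 0: t_empty = 2A√h₀/0.0179.
t_empty = 2·1.18·√2.69/0.0179 = 2.3600·1.6401/0.0179 = 216.24 s.

216 s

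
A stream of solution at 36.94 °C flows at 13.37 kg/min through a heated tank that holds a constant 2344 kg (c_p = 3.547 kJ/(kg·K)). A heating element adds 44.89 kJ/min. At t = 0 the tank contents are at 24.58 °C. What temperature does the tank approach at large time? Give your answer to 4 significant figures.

M c_p dT/dt = ṁ c_p (T_in − T) + Q̇.
At steady state dT/dt = 0 ⇒ T_ss = T_in + Q̇/(ṁ c_p) = 36.94 + 44.89/(13.37·3.547) = 37.8866 °C.

37.89 °C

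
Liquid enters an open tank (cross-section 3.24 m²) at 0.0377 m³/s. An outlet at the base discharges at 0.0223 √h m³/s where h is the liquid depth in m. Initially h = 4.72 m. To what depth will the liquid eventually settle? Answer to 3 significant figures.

Accumulation of liquid (constant cross-section A): A dh/dt = Q_in − 0.0223 √h. At steady state dh/dt = 0:
Q_in = 0.0223 √h_ss ⇒ √h_ss = 0.0377/0.0223 = 1.6906.
h_ss = 1.6906² = 2.8581 m. (Since h₀ = 4.72 m > h_ss, the level will fall toward this value.)

2.86 m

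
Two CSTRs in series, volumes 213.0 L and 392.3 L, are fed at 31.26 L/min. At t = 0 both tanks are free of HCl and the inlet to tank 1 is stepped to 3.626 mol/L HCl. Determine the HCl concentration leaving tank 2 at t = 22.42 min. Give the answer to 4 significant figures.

Species balance on tank i: dCᵢ/dt = (Cᵢ₋₁ − Cᵢ)/τᵢ with τᵢ = Vᵢ/Q.
τ₁ = 213.0/31.26 = 6.81382 min; τ₂ = 392.3/31.26 = 12.5496 min.
Solving the cascade with C₁(0)=C₂(0)=0 gives C₂(t) = C_in[1 − (τ₁ e^(−t/τ₁) − τ₂ e^(−t/τ₂))/(τ₁ − τ₂)].
At t = 22.42: e^(−t/τ₁) = 0.0372400, e^(−t/τ₂) = 0.167543.
C₂ = 3.626·[1 − (6.81382·0.0372400 − 12.5496·0.167543)/(-5.73576)] = 3.626·0.677662 = 2.45720 mol/L.

2.457 mol/L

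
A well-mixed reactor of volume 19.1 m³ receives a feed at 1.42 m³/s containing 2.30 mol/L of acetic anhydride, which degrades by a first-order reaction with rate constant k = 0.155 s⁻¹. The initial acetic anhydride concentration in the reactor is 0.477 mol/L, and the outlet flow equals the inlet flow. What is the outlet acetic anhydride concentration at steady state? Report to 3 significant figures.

0.746 mol/L

Species balance: V dC/dt = Q C_in − Q C − k V C.
At steady state: 0 = Q C_in − (Q + kV) C_ss, so C_ss = Q C_in/(Q + kV).
C_ss = 1.42·2.30/(1.42 + 0.155·19.1) = 3.2660/4.3805 = 0.74558 mol/L.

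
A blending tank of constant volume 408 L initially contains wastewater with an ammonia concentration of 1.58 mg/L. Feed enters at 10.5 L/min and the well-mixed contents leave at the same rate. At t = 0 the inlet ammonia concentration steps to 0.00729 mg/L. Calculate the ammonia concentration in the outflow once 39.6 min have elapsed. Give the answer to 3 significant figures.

0.575 mg/L

Species balance on the tank: V dC/dt = Q(C_in − C).
Time constant τ = V/Q = 408/10.5 = 38.857 min.
This is linear first-order; C(t) = C_in + (C₀ − C_in) e^(−t/τ).
C(39.6) = 0.00729 + (1.58 − 0.00729)·e^(−39.6/38.857) = 0.00729 + (1.5727)·0.36091 = 0.57490 mg/L.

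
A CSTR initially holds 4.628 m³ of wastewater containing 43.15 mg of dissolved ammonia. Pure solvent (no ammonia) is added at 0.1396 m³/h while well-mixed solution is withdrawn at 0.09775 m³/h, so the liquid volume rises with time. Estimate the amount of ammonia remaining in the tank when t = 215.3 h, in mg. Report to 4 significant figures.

Total volume: dV/dt = Q_in − Q_out = 0.0418500 m³/h, so V(t) = 4.628 + 0.0418500 t and V(215.3) = 13.6383 m³.
Solute balance: dm/dt = 0 − Q_out C = −Q_out m/V(t).
Separate: dm/m = −Q_out dt/V(t) ⇒ ln(m/m₀) = −(Q_out/(Q_in−Q_out)) ln(V/V₀).
m = m₀ (V₀/V)^(Q_out/(Q_in−Q_out)) = 43.15 × (4.628/13.6383)^(2.33572) = 3.45676 mg.

3.457 mg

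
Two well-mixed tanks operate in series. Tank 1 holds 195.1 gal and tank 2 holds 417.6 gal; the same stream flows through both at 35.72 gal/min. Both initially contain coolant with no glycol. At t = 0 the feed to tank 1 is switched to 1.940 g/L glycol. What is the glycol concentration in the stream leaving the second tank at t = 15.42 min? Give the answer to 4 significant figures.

Each tank obeys Vᵢ dCᵢ/dt = Q(Cᵢ₋₁ − Cᵢ), so τᵢ = Vᵢ/Q.
τ₁ = 195.1/35.72 = 5.46193 min; τ₂ = 417.6/35.72 = 11.6909 min.
Tank 1: C₁ = C_in(1 − e^(−t/τ₁)). Tank 2 (τ₁ ≠ τ₂): C₂ = C_in[1 − (τ₁ e^(−t/τ₁) − τ₂ e^(−t/τ₂))/(τ₁ − τ₂)].
At t = 15.42: e^(−t/τ₁) = 0.0594167, e^(−t/τ₂) = 0.267410.
C₂ = 1.940·[1 − (5.46193·0.0594167 − 11.6909·0.267410)/(-6.22900)] = 1.940·0.550210 = 1.06741 g/L.

1.067 g/L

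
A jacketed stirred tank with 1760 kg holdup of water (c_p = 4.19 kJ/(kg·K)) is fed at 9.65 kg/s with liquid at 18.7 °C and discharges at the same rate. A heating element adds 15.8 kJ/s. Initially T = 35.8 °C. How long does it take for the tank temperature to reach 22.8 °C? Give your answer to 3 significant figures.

275 s

M c_p dT/dt = ṁ c_p (T_in − T) + Q̇.
τ = M/ṁ = 182.38 s; T_ss = T_in + Q̇/(ṁ c_p) = 19.091 °C.
T(t) = T_ss + (T₀ − T_ss) e^(−t/τ). Set T = 22.8:
e^(−t/τ) = (22.8 − 19.091)/(35.8 − 19.091) = 0.22199
t = −182.38 · ln(0.22199) = 274.51 s.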